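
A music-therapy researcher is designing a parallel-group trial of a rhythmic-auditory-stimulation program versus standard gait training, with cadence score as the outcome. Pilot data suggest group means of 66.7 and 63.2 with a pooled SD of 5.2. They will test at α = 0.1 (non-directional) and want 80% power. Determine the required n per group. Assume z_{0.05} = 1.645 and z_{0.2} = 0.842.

n = 28 per group

Cohen's d = |M₁ − M₂| / SD_pooled = |66.7 − 63.2| / 5.2 = 3.5 / 5.2 = 0.673.
For two independent groups with equal n: n = 2·((z_{α/2} + z_β) / d)².
z_{α/2} + z_β = 1.645 + 0.842 = 2.487.
n = 2 × (2.487 / 0.673)² = 2 × 3.695² = 2 × 13.66 = 27.3.
Round up to the next whole participant.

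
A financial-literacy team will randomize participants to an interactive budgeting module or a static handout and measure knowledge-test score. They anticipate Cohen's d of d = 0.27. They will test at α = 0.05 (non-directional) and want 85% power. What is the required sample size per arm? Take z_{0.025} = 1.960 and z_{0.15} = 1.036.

n = 247 per group

For two independent groups with equal n: n = 2·((z_{α/2} + z_β) / d)².
z_{α/2} + z_β = 1.960 + 1.036 = 2.996.
n = 2 × (2.996 / 0.27)² = 2 × 11.096² = 2 × 123.13 = 246.3.
Round up to the next whole participant.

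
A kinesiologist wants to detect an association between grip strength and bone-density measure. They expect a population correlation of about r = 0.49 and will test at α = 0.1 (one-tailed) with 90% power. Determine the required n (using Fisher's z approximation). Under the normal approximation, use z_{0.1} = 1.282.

Fisher's z: C = ½·ln((1+r)/(1−r)) = ½·ln(2.9216) = 0.5361.
n = ((z_{α} + z_β)/C)² + 3.
(1.282 + 1.282) / 0.5361 = 2.564 / 0.5361 = 4.783.
n = 4.783² + 3 = 22.87 + 3 = 25.9.
Round up.

n = 26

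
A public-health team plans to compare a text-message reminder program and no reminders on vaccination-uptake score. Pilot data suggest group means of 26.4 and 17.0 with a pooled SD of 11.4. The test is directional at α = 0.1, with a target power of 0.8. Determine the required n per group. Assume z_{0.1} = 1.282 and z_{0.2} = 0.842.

Cohen's d = |M₁ − M₂| / SD_pooled = |26.4 − 17.0| / 11.4 = 9.4 / 11.4 = 0.825.
For two independent groups with equal n: n = 2·((z_{α} + z_β) / d)².
z_{α} + z_β = 1.282 + 0.842 = 2.124.
n = 2 × (2.124 / 0.825)² = 2 × 2.575² = 2 × 6.63 = 13.3.
Round up to the next whole participant.

n = 14 per group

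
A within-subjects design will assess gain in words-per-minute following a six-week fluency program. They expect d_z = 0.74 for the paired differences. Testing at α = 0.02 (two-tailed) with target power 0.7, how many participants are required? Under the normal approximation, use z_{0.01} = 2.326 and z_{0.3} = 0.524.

For a paired (one-sample on differences) test: n = ((z_{α/2} + z_β) / d)².
z_{α/2} + z_β = 2.326 + 0.524 = 2.850.
n = (2.850 / 0.74)² = 3.851² = 14.83.
Round up.

n = 15 pairs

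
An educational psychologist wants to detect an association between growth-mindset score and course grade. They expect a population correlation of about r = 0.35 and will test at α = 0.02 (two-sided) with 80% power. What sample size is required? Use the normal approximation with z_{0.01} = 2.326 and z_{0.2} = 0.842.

n = 79

Fisher's z: C = ½·ln((1+r)/(1−r)) = ½·ln(2.0769) = 0.3654.
n = ((z_{α/2} + z_β)/C)² + 3.
(2.326 + 0.842) / 0.3654 = 3.168 / 0.3654 = 8.670.
n = 8.670² + 3 = 75.17 + 3 = 78.2.
Round up.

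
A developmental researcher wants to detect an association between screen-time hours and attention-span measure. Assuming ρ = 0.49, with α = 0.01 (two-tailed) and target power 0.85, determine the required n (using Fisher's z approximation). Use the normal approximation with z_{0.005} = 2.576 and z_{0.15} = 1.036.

Fisher's z: C = ½·ln((1+r)/(1−r)) = ½·ln(2.9216) = 0.5361.
n = ((z_{α/2} + z_β)/C)² + 3.
(2.576 + 1.036) / 0.5361 = 3.612 / 0.5361 = 6.738.
n = 6.738² + 3 = 45.39 + 3 = 48.4.
Round up.

n = 49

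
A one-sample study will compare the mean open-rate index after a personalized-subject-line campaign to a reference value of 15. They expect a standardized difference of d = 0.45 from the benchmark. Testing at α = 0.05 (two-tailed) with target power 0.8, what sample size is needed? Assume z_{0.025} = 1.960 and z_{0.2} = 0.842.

For a one-sample test: n = ((z_{α/2} + z_β) / d)².
z_{α/2} + z_β = 1.960 + 0.842 = 2.802.
n = (2.802 / 0.45)² = 6.227² = 38.77.
Round up.

n = 39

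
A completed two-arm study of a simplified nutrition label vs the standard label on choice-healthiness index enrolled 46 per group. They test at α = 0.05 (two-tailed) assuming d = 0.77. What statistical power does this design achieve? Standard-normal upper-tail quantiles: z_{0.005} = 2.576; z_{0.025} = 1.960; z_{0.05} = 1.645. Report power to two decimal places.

For two equal groups, power = Φ(d·√(n/2) − z_{α/2}).
d·√(n/2) = 0.77 × √(46/2) = 0.77 × 4.796 = 3.693.
z_β = 3.693 − 1.960 = 1.733.
Power = Φ(1.733) = 0.958.

power ≈ 0.96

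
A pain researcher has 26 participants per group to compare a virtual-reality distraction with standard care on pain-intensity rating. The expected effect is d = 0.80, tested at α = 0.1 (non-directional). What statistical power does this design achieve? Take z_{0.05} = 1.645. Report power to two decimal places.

power ≈ 0.89

For two equal groups, power = Φ(d·√(n/2) − z_{α/2}).
d·√(n/2) = 0.80 × √(26/2) = 0.80 × 3.606 = 2.884.
z_β = 2.884 − 1.645 = 1.239.
Power = Φ(1.239) = 0.892.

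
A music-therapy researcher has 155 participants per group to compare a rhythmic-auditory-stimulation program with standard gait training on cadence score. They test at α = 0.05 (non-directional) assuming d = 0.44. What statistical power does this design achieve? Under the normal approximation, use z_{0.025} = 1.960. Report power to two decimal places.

power ≈ 0.97

For two equal groups, power = Φ(d·√(n/2) − z_{α/2}).
d·√(n/2) = 0.44 × √(155/2) = 0.44 × 8.803 = 3.873.
z_β = 3.873 − 1.960 = 1.913.
Power = Φ(1.913) = 0.972.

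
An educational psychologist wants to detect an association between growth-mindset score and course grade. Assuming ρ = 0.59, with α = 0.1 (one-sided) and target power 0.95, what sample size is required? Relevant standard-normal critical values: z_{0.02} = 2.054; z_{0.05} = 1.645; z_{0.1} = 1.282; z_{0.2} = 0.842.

Fisher's z: C = ½·ln((1+r)/(1−r)) = ½·ln(3.8780) = 0.6777.
n = ((z_{α} + z_β)/C)² + 3.
(1.282 + 1.645) / 0.6777 = 2.927 / 0.6777 = 4.319.
n = 4.319² + 3 = 18.65 + 3 = 21.7.
Round up.

n = 22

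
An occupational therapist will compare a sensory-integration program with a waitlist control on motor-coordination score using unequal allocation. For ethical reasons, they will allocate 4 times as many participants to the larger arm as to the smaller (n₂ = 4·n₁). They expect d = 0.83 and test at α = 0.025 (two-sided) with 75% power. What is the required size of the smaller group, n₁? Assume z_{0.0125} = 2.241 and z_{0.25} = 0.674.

n₁ = 16

With allocation ratio k = n₂/n₁ = 4, Var(x̄₁−x̄₂) = σ²(1/n₁ + 1/(k·n₁)) = σ²·(k+1)/(k·n₁).
So n₁ = (1 + 1/k)·((z_{α/2} + z_β)/d)² = 1.250 × (2.915/0.83)².
n₁ = 1.250 × 12.33 = 15.4.
Round up: n₁ = 16, giving n₂ = 4 × 16 = 64.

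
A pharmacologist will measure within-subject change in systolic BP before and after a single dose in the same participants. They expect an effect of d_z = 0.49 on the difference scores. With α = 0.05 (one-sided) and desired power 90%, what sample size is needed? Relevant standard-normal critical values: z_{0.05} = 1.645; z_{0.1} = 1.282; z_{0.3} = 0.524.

n = 36 pairs

For a paired (one-sample on differences) test: n = ((z_{α} + z_β) / d)².
z_{α} + z_β = 1.645 + 1.282 = 2.927.
n = (2.927 / 0.49)² = 5.973² = 35.68.
Round up.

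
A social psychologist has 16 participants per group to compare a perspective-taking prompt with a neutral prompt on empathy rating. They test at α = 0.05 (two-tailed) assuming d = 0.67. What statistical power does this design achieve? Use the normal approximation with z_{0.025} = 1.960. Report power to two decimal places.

For two equal groups, power = Φ(d·√(n/2) − z_{α/2}).
d·√(n/2) = 0.67 × √(16/2) = 0.67 × 2.828 = 1.895.
z_β = 1.895 − 1.960 = -0.065.
Power = Φ(-0.065) = 0.474.

power ≈ 0.47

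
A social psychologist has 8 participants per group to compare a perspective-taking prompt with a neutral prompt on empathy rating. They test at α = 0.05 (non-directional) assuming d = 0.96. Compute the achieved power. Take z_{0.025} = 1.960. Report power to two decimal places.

For two equal groups, power = Φ(d·√(n/2) − z_{α/2}).
d·√(n/2) = 0.96 × √(8/2) = 0.96 × 2.000 = 1.920.
z_β = 1.920 − 1.960 = -0.040.
Power = Φ(-0.040) = 0.484.

power ≈ 0.48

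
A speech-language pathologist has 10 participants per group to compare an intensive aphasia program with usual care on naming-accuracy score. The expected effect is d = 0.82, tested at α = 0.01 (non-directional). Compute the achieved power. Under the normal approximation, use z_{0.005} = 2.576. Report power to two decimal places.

power ≈ 0.23

For two equal groups, power = Φ(d·√(n/2) − z_{α/2}).
d·√(n/2) = 0.82 × √(10/2) = 0.82 × 2.236 = 1.834.
z_β = 1.834 − 2.576 = -0.742.
Power = Φ(-0.742) = 0.229.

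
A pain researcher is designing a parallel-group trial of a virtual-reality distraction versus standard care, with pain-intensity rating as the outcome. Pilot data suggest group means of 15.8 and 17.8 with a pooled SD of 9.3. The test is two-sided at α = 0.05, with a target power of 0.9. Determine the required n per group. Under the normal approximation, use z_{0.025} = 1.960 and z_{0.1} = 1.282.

Cohen's d = |M₁ − M₂| / SD_pooled = |15.8 − 17.8| / 9.3 = 2.0 / 9.3 = 0.215.
For two independent groups with equal n: n = 2·((z_{α/2} + z_β) / d)².
z_{α/2} + z_β = 1.960 + 1.282 = 3.242.
n = 2 × (3.242 / 0.215)² = 2 × 15.079² = 2 × 227.38 = 454.8.
Round up to the next whole participant.

n = 455 per group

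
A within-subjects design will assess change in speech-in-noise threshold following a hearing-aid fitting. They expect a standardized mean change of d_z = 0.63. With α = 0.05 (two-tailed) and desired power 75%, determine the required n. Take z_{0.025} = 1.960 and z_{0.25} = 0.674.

For a paired (one-sample on differences) test: n = ((z_{α/2} + z_β) / d)².
z_{α/2} + z_β = 1.960 + 0.674 = 2.634.
n = (2.634 / 0.63)² = 4.181² = 17.48.
Round up.

n = 18 pairs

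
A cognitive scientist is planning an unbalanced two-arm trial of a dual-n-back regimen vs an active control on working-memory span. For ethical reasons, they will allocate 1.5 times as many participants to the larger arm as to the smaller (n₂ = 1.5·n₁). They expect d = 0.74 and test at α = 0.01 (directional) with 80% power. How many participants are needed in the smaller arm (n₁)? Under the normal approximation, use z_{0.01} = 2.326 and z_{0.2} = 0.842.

n₁ = 31

With allocation ratio k = n₂/n₁ = 1.5, Var(x̄₁−x̄₂) = σ²(1/n₁ + 1/(k·n₁)) = σ²·(k+1)/(k·n₁).
So n₁ = (1 + 1/k)·((z_{α} + z_β)/d)² = 1.667 × (3.168/0.74)².
n₁ = 1.667 × 18.33 = 30.5.
Round up: n₁ = 31, giving n₂ = ⌈1.5 × 31⌉ = ⌈46.5⌉ = 47.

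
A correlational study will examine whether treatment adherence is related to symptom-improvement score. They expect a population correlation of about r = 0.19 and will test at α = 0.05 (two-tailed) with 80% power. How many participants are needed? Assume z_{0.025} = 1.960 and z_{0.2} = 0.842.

n = 216

Fisher's z: C = ½·ln((1+r)/(1−r)) = ½·ln(1.4691) = 0.1923.
n = ((z_{α/2} + z_β)/C)² + 3.
(1.960 + 0.842) / 0.1923 = 2.802 / 0.1923 = 14.571.
n = 14.571² + 3 = 212.31 + 3 = 215.3.
Round up.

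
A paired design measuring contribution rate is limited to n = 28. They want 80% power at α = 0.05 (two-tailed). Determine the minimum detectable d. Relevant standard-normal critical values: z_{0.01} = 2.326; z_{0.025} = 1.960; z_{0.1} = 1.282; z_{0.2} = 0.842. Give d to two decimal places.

For a single sample (or paired design) of n = 28: d_min = (z_{α/2} + z_β)/√n.
z-sum = 1.960 + 0.842 = 2.802.
d_min = 2.802 / √28 = 2.802 / 5.292 = 0.530.

d_min ≈ 0.53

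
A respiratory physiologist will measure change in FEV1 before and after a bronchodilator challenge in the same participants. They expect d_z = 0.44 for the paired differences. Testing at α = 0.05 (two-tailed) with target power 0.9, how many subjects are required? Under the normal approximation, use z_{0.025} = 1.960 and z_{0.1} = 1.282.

n = 55 pairs

For a paired (one-sample on differences) test: n = ((z_{α/2} + z_β) / d)².
z_{α/2} + z_β = 1.960 + 1.282 = 3.242.
n = (3.242 / 0.44)² = 7.368² = 54.29.
Round up.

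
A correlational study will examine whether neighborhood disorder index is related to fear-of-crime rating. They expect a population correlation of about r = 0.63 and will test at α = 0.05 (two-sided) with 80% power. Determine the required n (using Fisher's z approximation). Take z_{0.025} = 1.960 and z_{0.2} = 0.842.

n = 18

Fisher's z: C = ½·ln((1+r)/(1−r)) = ½·ln(4.4054) = 0.7414.
n = ((z_{α/2} + z_β)/C)² + 3.
(1.960 + 0.842) / 0.7414 = 2.802 / 0.7414 = 3.779.
n = 3.779² + 3 = 14.28 + 3 = 17.3.
Round up.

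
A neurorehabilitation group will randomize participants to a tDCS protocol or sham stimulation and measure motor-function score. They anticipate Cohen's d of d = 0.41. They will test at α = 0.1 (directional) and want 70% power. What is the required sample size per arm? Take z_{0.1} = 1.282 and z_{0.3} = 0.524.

n = 39 per group

For two independent groups with equal n: n = 2·((z_{α} + z_β) / d)².
z_{α} + z_β = 1.282 + 0.524 = 1.806.
n = 2 × (1.806 / 0.41)² = 2 × 4.405² = 2 × 19.40 = 38.8.
Round up to the next whole participant.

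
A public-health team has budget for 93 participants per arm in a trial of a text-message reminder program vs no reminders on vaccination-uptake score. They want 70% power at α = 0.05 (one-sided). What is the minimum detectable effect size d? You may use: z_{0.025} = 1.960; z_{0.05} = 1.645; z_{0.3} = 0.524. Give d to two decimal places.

For two independent groups of n = 93 each: d_min = (z_{α} + z_β)·√(2/n).
z-sum = 1.645 + 0.524 = 2.169.
d_min = 2.169 × √(2/93) = 2.169 × 0.1466 = 0.318.

d_min ≈ 0.32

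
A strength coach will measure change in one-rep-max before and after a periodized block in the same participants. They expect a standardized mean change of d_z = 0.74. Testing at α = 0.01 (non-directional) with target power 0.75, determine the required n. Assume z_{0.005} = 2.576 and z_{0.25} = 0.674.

n = 20 pairs

For a paired (one-sample on differences) test: n = ((z_{α/2} + z_β) / d)².
z_{α/2} + z_β = 2.576 + 0.674 = 3.250.
n = (3.250 / 0.74)² = 4.392² = 19.29.
Round up.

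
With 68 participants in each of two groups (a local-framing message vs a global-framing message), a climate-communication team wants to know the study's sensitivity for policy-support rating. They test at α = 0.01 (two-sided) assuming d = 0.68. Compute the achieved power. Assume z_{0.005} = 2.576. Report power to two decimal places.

For two equal groups, power = Φ(d·√(n/2) − z_{α/2}).
d·√(n/2) = 0.68 × √(68/2) = 0.68 × 5.831 = 3.965.
z_β = 3.965 − 2.576 = 1.389.
Power = Φ(1.389) = 0.918.

power ≈ 0.92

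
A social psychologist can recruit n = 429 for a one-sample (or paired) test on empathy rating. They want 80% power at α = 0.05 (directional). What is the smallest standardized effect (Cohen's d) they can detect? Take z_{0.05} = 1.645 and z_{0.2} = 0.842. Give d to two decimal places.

d_min ≈ 0.12

For a single sample (or paired design) of n = 429: d_min = (z_{α} + z_β)/√n.
z-sum = 1.645 + 0.842 = 2.487.
d_min = 2.487 / √429 = 2.487 / 20.712 = 0.120.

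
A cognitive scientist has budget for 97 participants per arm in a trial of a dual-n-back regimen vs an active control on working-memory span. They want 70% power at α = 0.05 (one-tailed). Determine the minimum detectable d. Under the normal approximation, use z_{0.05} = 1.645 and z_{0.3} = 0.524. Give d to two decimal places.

For two independent groups of n = 97 each: d_min = (z_{α} + z_β)·√(2/n).
z-sum = 1.645 + 0.524 = 2.169.
d_min = 2.169 × √(2/97) = 2.169 × 0.1436 = 0.311.

d_min ≈ 0.31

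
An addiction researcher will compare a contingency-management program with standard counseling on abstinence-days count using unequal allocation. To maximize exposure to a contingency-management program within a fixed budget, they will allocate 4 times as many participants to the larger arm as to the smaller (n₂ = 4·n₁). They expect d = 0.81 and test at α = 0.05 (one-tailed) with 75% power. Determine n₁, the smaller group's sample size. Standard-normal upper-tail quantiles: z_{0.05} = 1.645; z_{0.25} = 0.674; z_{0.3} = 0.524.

With allocation ratio k = n₂/n₁ = 4, Var(x̄₁−x̄₂) = σ²(1/n₁ + 1/(k·n₁)) = σ²·(k+1)/(k·n₁).
So n₁ = (1 + 1/k)·((z_{α} + z_β)/d)² = 1.250 × (2.319/0.81)².
n₁ = 1.250 × 8.20 = 10.2.
Round up: n₁ = 11, giving n₂ = 4 × 11 = 44.

n₁ = 11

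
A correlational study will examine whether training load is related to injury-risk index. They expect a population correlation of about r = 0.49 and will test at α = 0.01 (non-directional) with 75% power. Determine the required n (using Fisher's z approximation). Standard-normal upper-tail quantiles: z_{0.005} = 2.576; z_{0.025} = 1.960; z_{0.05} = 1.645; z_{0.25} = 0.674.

n = 40

Fisher's z: C = ½·ln((1+r)/(1−r)) = ½·ln(2.9216) = 0.5361.
n = ((z_{α/2} + z_β)/C)² + 3.
(2.576 + 0.674) / 0.5361 = 3.250 / 0.5361 = 6.062.
n = 6.062² + 3 = 36.75 + 3 = 39.8.
Round up.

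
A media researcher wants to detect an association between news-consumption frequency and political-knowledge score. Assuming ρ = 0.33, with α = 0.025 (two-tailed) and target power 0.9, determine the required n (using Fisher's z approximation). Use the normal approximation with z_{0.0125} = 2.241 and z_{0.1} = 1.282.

Fisher's z: C = ½·ln((1+r)/(1−r)) = ½·ln(1.9851) = 0.3428.
n = ((z_{α/2} + z_β)/C)² + 3.
(2.241 + 1.282) / 0.3428 = 3.523 / 0.3428 = 10.277.
n = 10.277² + 3 = 105.62 + 3 = 108.6.
Round up.

n = 109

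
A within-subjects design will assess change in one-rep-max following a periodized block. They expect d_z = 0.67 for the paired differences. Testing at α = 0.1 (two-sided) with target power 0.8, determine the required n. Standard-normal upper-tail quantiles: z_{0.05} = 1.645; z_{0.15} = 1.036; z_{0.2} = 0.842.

n = 14 pairs

For a paired (one-sample on differences) test: n = ((z_{α/2} + z_β) / d)².
z_{α/2} + z_β = 1.645 + 0.842 = 2.487.
n = (2.487 / 0.67)² = 3.712² = 13.78.
Round up.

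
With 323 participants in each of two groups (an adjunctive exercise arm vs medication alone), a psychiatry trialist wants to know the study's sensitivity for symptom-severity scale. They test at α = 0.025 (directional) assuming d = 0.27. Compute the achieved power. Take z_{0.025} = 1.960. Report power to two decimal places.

For two equal groups, power = Φ(d·√(n/2) − z_{α}).
d·√(n/2) = 0.27 × √(323/2) = 0.27 × 12.708 = 3.431.
z_β = 3.431 − 1.960 = 1.471.
Power = Φ(1.471) = 0.929.

power ≈ 0.93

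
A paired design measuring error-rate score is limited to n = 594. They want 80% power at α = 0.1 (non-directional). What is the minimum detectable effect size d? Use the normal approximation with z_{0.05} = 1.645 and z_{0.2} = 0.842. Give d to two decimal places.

For a single sample (or paired design) of n = 594: d_min = (z_{α/2} + z_β)/√n.
z-sum = 1.645 + 0.842 = 2.487.
d_min = 2.487 / √594 = 2.487 / 24.372 = 0.102.

d_min ≈ 0.10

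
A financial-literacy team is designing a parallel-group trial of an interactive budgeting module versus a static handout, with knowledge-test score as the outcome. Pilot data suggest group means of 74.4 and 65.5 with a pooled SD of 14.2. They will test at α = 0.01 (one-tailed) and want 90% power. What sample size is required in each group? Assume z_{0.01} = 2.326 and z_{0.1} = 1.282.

n = 67 per group

Cohen's d = |M₁ − M₂| / SD_pooled = |74.4 − 65.5| / 14.2 = 8.9 / 14.2 = 0.627.
For two independent groups with equal n: n = 2·((z_{α} + z_β) / d)².
z_{α} + z_β = 2.326 + 1.282 = 3.608.
n = 2 × (3.608 / 0.627)² = 2 × 5.754² = 2 × 33.11 = 66.2.
Round up to the next whole participant.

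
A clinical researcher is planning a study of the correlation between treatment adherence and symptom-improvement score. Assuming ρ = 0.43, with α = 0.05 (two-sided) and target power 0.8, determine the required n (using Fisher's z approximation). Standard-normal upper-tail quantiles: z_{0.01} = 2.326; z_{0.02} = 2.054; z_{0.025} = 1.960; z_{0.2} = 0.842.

n = 41

Fisher's z: C = ½·ln((1+r)/(1−r)) = ½·ln(2.5088) = 0.4599.
n = ((z_{α/2} + z_β)/C)² + 3.
(1.960 + 0.842) / 0.4599 = 2.802 / 0.4599 = 6.093.
n = 6.093² + 3 = 37.12 + 3 = 40.1.
Round up.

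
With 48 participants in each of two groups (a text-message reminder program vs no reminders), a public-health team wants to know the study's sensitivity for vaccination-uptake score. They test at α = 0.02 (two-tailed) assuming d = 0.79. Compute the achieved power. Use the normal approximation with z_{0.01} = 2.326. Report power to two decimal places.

power ≈ 0.94

For two equal groups, power = Φ(d·√(n/2) − z_{α/2}).
d·√(n/2) = 0.79 × √(48/2) = 0.79 × 4.899 = 3.870.
z_β = 3.870 − 2.326 = 1.544.
Power = Φ(1.544) = 0.939.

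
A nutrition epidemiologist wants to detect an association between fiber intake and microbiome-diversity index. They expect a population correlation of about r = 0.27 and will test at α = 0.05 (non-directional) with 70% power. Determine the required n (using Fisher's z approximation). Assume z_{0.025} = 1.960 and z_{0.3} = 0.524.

n = 84

Fisher's z: C = ½·ln((1+r)/(1−r)) = ½·ln(1.7397) = 0.2769.
n = ((z_{α/2} + z_β)/C)² + 3.
(1.960 + 0.524) / 0.2769 = 2.484 / 0.2769 = 8.971.
n = 8.971² + 3 = 80.47 + 3 = 83.5.
Round up.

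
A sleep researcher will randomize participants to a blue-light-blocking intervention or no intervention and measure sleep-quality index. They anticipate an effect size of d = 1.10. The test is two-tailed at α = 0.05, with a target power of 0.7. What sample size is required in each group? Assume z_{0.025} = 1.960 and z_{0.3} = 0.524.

For two independent groups with equal n: n = 2·((z_{α/2} + z_β) / d)².
z_{α/2} + z_β = 1.960 + 0.524 = 2.484.
n = 2 × (2.484 / 1.10)² = 2 × 2.258² = 2 × 5.10 = 10.2.
Round up to the next whole participant.

n = 11 per group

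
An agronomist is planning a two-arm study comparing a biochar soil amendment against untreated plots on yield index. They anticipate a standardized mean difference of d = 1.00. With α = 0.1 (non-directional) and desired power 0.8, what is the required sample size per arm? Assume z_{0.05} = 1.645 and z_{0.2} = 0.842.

n = 13 per group

For two independent groups with equal n: n = 2·((z_{α/2} + z_β) / d)².
z_{α/2} + z_β = 1.645 + 0.842 = 2.487.
n = 2 × (2.487 / 1.00)² = 2 × 2.487² = 2 × 6.19 = 12.4.
Round up to the next whole participant.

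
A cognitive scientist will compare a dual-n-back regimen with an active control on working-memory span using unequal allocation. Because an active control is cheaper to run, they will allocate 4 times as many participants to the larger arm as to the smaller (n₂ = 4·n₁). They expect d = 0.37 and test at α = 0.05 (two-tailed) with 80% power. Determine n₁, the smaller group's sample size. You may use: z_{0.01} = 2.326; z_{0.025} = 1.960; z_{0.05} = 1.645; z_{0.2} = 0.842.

n₁ = 72

With allocation ratio k = n₂/n₁ = 4, Var(x̄₁−x̄₂) = σ²(1/n₁ + 1/(k·n₁)) = σ²·(k+1)/(k·n₁).
So n₁ = (1 + 1/k)·((z_{α/2} + z_β)/d)² = 1.250 × (2.802/0.37)².
n₁ = 1.250 × 57.35 = 71.7.
Round up: n₁ = 72, giving n₂ = 4 × 72 = 288.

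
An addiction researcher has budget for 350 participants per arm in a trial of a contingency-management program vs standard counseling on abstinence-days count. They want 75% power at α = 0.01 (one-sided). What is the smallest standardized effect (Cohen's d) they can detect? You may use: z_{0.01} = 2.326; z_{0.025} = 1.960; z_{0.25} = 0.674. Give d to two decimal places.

d_min ≈ 0.23

For two independent groups of n = 350 each: d_min = (z_{α} + z_β)·√(2/n).
z-sum = 2.326 + 0.674 = 3.000.
d_min = 3.000 × √(2/350) = 3.000 × 0.0756 = 0.227.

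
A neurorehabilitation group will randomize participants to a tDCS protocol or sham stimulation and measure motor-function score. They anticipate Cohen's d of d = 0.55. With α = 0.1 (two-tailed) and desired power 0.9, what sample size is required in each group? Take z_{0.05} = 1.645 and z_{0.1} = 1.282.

For two independent groups with equal n: n = 2·((z_{α/2} + z_β) / d)².
z_{α/2} + z_β = 1.645 + 1.282 = 2.927.
n = 2 × (2.927 / 0.55)² = 2 × 5.322² = 2 × 28.32 = 56.6.
Round up to the next whole participant.

n = 57 per group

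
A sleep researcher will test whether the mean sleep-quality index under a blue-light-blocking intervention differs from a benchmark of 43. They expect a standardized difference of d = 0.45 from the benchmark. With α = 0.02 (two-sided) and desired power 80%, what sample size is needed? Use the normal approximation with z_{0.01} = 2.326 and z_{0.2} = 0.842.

For a one-sample test: n = ((z_{α/2} + z_β) / d)².
z_{α/2} + z_β = 2.326 + 0.842 = 3.168.
n = (3.168 / 0.45)² = 7.040² = 49.56.
Round up.

n = 50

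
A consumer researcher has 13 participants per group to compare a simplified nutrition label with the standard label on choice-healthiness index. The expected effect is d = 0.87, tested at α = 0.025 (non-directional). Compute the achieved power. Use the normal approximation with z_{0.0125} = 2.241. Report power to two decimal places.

power ≈ 0.49

For two equal groups, power = Φ(d·√(n/2) − z_{α/2}).
d·√(n/2) = 0.87 × √(13/2) = 0.87 × 2.550 = 2.218.
z_β = 2.218 − 2.241 = -0.023.
Power = Φ(-0.023) = 0.491.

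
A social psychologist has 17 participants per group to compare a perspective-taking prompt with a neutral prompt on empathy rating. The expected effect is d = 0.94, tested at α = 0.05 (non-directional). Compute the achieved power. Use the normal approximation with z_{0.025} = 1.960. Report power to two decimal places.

For two equal groups, power = Φ(d·√(n/2) − z_{α/2}).
d·√(n/2) = 0.94 × √(17/2) = 0.94 × 2.915 = 2.741.
z_β = 2.741 − 1.960 = 0.781.
Power = Φ(0.781) = 0.782.

power ≈ 0.78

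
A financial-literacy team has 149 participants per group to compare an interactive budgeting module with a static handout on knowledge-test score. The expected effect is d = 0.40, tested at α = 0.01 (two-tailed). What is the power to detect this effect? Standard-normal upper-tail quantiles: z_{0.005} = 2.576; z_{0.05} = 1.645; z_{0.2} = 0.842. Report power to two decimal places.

power ≈ 0.81

For two equal groups, power = Φ(d·√(n/2) − z_{α/2}).
d·√(n/2) = 0.40 × √(149/2) = 0.40 × 8.631 = 3.453.
z_β = 3.453 − 2.576 = 0.877.
Power = Φ(0.877) = 0.810.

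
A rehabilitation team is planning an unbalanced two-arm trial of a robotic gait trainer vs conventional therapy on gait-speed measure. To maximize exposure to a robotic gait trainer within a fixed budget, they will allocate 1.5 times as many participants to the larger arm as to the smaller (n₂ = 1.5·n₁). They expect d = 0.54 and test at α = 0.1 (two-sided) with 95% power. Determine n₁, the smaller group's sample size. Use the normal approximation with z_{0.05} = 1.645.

With allocation ratio k = n₂/n₁ = 1.5, Var(x̄₁−x̄₂) = σ²(1/n₁ + 1/(k·n₁)) = σ²·(k+1)/(k·n₁).
So n₁ = (1 + 1/k)·((z_{α/2} + z_β)/d)² = 1.667 × (3.290/0.54)².
n₁ = 1.667 × 37.12 = 61.9.
Round up: n₁ = 62, giving n₂ = 1.5 × 62 = 93.

n₁ = 62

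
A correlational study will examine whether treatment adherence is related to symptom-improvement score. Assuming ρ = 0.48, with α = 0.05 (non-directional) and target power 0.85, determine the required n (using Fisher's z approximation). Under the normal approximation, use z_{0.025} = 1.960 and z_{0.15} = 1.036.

n = 36

Fisher's z: C = ½·ln((1+r)/(1−r)) = ½·ln(2.8462) = 0.5230.
n = ((z_{α/2} + z_β)/C)² + 3.
(1.960 + 1.036) / 0.5230 = 2.996 / 0.5230 = 5.728.
n = 5.728² + 3 = 32.82 + 3 = 35.8.
Round up.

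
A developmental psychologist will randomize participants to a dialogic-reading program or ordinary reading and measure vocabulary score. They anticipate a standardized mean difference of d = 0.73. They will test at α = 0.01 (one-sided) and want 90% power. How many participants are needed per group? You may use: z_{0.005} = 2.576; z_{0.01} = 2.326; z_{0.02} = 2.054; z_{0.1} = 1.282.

For two independent groups with equal n: n = 2·((z_{α} + z_β) / d)².
z_{α} + z_β = 2.326 + 1.282 = 3.608.
n = 2 × (3.608 / 0.73)² = 2 × 4.942² = 2 × 24.43 = 48.9.
Round up to the next whole participant.

n = 49 per group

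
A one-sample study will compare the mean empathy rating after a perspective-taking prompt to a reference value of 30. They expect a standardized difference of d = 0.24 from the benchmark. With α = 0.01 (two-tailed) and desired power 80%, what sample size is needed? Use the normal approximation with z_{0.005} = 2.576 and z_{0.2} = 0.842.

For a one-sample test: n = ((z_{α/2} + z_β) / d)².
z_{α/2} + z_β = 2.576 + 0.842 = 3.418.
n = (3.418 / 0.24)² = 14.242² = 202.83.
Round up.

n = 203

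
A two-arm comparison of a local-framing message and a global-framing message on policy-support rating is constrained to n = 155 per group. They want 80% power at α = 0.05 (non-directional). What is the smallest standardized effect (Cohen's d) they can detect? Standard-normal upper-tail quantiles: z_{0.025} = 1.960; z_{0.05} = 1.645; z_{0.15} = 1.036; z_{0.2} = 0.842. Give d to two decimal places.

For two independent groups of n = 155 each: d_min = (z_{α/2} + z_β)·√(2/n).
z-sum = 1.960 + 0.842 = 2.802.
d_min = 2.802 × √(2/155) = 2.802 × 0.1136 = 0.318.

d_min ≈ 0.32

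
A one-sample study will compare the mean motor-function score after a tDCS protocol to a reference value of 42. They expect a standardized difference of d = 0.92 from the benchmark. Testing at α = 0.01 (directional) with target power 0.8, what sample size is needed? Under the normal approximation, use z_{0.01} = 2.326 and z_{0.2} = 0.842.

For a one-sample test: n = ((z_{α} + z_β) / d)².
z_{α} + z_β = 2.326 + 0.842 = 3.168.
n = (3.168 / 0.92)² = 3.443² = 11.86.
Round up.

n = 12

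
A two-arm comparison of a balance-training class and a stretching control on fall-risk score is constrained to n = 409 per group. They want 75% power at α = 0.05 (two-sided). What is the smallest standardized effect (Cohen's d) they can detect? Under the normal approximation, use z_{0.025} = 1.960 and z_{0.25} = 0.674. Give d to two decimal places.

d_min ≈ 0.18

For two independent groups of n = 409 each: d_min = (z_{α/2} + z_β)·√(2/n).
z-sum = 1.960 + 0.674 = 2.634.
d_min = 2.634 × √(2/409) = 2.634 × 0.0699 = 0.184.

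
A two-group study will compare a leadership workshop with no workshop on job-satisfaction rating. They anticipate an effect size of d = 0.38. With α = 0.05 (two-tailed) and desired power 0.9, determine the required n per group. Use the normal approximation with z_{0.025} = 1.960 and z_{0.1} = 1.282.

For two independent groups with equal n: n = 2·((z_{α/2} + z_β) / d)².
z_{α/2} + z_β = 1.960 + 1.282 = 3.242.
n = 2 × (3.242 / 0.38)² = 2 × 8.532² = 2 × 72.79 = 145.6.
Round up to the next whole participant.

n = 146 per group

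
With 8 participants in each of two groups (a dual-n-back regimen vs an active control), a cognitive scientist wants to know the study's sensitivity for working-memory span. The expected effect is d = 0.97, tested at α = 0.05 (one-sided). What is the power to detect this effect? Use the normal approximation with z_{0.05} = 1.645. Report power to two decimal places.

power ≈ 0.62

For two equal groups, power = Φ(d·√(n/2) − z_{α}).
d·√(n/2) = 0.97 × √(8/2) = 0.97 × 2.000 = 1.940.
z_β = 1.940 − 1.645 = 0.295.
Power = Φ(0.295) = 0.616.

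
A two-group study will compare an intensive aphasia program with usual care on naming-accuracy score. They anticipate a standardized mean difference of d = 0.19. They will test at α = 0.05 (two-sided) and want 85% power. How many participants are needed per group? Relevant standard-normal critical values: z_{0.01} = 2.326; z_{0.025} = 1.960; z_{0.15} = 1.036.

n = 498 per group

For two independent groups with equal n: n = 2·((z_{α/2} + z_β) / d)².
z_{α/2} + z_β = 1.960 + 1.036 = 2.996.
n = 2 × (2.996 / 0.19)² = 2 × 15.768² = 2 × 248.64 = 497.3.
Round up to the next whole participant.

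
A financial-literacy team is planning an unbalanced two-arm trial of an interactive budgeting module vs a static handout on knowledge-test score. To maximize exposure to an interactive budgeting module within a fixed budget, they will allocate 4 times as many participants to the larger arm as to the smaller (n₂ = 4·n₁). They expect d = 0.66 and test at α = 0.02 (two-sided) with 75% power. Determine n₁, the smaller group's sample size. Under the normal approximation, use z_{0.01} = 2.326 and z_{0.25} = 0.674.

n₁ = 26

With allocation ratio k = n₂/n₁ = 4, Var(x̄₁−x̄₂) = σ²(1/n₁ + 1/(k·n₁)) = σ²·(k+1)/(k·n₁).
So n₁ = (1 + 1/k)·((z_{α/2} + z_β)/d)² = 1.250 × (3.000/0.66)².
n₁ = 1.250 × 20.66 = 25.8.
Round up: n₁ = 26, giving n₂ = 4 × 26 = 104.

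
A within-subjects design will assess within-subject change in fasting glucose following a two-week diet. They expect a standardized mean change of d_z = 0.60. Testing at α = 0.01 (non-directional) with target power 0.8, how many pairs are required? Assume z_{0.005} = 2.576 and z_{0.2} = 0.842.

For a paired (one-sample on differences) test: n = ((z_{α/2} + z_β) / d)².
z_{α/2} + z_β = 2.576 + 0.842 = 3.418.
n = (3.418 / 0.60)² = 5.697² = 32.45.
Round up.

n = 33 pairs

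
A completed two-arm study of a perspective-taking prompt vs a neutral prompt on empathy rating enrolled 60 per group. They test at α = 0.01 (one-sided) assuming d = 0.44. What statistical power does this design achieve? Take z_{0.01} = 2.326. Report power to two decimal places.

For two equal groups, power = Φ(d·√(n/2) − z_{α}).
d·√(n/2) = 0.44 × √(60/2) = 0.44 × 5.477 = 2.410.
z_β = 2.410 − 2.326 = 0.084.
Power = Φ(0.084) = 0.533.

power ≈ 0.53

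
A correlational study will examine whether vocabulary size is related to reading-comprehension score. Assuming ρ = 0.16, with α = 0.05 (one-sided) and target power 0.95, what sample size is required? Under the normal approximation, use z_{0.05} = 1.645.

Fisher's z: C = ½·ln((1+r)/(1−r)) = ½·ln(1.3810) = 0.1614.
n = ((z_{α} + z_β)/C)² + 3.
(1.645 + 1.645) / 0.1614 = 3.290 / 0.1614 = 20.384.
n = 20.384² + 3 = 415.51 + 3 = 418.5.
Round up.

n = 419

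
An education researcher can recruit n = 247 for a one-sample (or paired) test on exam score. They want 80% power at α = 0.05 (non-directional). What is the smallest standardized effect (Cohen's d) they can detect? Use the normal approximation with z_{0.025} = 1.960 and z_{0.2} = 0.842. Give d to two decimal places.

d_min ≈ 0.18

For a single sample (or paired design) of n = 247: d_min = (z_{α/2} + z_β)/√n.
z-sum = 1.960 + 0.842 = 2.802.
d_min = 2.802 / √247 = 2.802 / 15.716 = 0.178.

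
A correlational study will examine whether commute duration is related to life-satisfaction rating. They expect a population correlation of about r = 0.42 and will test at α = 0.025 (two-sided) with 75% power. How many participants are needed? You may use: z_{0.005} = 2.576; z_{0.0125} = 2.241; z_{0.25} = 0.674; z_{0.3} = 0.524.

n = 46

Fisher's z: C = ½·ln((1+r)/(1−r)) = ½·ln(2.4483) = 0.4477.
n = ((z_{α/2} + z_β)/C)² + 3.
(2.241 + 0.674) / 0.4477 = 2.915 / 0.4477 = 6.511.
n = 6.511² + 3 = 42.39 + 3 = 45.4.
Round up.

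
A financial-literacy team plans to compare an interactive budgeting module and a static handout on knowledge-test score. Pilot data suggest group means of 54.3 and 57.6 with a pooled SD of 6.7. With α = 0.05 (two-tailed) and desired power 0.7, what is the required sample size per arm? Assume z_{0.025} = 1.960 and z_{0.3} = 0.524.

Cohen's d = |M₁ − M₂| / SD_pooled = |54.3 − 57.6| / 6.7 = 3.3 / 6.7 = 0.493.
For two independent groups with equal n: n = 2·((z_{α/2} + z_β) / d)².
z_{α/2} + z_β = 1.960 + 0.524 = 2.484.
n = 2 × (2.484 / 0.493)² = 2 × 5.039² = 2 × 25.39 = 50.8.
Round up to the next whole participant.

n = 51 per group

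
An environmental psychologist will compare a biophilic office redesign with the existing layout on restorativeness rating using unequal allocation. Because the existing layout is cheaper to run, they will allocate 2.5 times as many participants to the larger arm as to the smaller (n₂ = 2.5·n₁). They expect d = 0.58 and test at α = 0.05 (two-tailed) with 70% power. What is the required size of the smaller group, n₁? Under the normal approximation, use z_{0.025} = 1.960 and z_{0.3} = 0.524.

With allocation ratio k = n₂/n₁ = 2.5, Var(x̄₁−x̄₂) = σ²(1/n₁ + 1/(k·n₁)) = σ²·(k+1)/(k·n₁).
So n₁ = (1 + 1/k)·((z_{α/2} + z_β)/d)² = 1.400 × (2.484/0.58)².
n₁ = 1.400 × 18.34 = 25.7.
Round up: n₁ = 26, giving n₂ = 2.5 × 26 = 65.

n₁ = 26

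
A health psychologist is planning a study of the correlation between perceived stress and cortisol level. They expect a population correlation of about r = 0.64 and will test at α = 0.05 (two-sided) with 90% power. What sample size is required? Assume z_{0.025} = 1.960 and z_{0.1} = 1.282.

Fisher's z: C = ½·ln((1+r)/(1−r)) = ½·ln(4.5556) = 0.7582.
n = ((z_{α/2} + z_β)/C)² + 3.
(1.960 + 1.282) / 0.7582 = 3.242 / 0.7582 = 4.276.
n = 4.276² + 3 = 18.28 + 3 = 21.3.
Round up.

n = 22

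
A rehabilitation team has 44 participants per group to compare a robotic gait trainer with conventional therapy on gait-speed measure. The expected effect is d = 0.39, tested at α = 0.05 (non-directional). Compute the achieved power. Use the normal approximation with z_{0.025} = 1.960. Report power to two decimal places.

For two equal groups, power = Φ(d·√(n/2) − z_{α/2}).
d·√(n/2) = 0.39 × √(44/2) = 0.39 × 4.690 = 1.829.
z_β = 1.829 − 1.960 = -0.131.
Power = Φ(-0.131) = 0.448.

power ≈ 0.45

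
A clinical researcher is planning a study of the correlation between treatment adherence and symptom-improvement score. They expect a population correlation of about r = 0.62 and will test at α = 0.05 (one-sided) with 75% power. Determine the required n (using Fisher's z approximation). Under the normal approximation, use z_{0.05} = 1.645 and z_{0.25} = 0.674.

n = 14

Fisher's z: C = ½·ln((1+r)/(1−r)) = ½·ln(4.2632) = 0.7250.
n = ((z_{α} + z_β)/C)² + 3.
(1.645 + 0.674) / 0.7250 = 2.319 / 0.7250 = 3.199.
n = 3.199² + 3 = 10.23 + 3 = 13.2.
Round up.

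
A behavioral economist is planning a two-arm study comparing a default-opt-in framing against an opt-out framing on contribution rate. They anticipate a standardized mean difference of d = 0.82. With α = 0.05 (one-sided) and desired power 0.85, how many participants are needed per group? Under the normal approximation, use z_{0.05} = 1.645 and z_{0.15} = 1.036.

n = 22 per group

For two independent groups with equal n: n = 2·((z_{α} + z_β) / d)².
z_{α} + z_β = 1.645 + 1.036 = 2.681.
n = 2 × (2.681 / 0.82)² = 2 × 3.270² = 2 × 10.69 = 21.4.
Round up to the next whole participant.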